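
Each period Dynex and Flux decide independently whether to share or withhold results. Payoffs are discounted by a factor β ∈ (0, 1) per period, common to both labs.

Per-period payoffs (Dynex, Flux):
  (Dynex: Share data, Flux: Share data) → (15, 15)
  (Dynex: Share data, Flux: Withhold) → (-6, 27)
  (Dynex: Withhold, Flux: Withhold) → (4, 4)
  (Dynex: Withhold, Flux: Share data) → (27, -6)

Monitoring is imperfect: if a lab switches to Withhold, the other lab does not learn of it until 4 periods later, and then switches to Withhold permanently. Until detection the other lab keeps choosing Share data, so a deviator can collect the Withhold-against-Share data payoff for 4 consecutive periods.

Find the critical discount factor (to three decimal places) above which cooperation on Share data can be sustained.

The best deviation is to choose Withhold for all 4 undetected periods, earning 27 each, then 4 forever once detected.
Deviation value: 27(1−β^4)/(1−β) + 4β^4/(1−β); cooperation value: 15/(1−β).
IC: 15 ≥ 27(1−β^4) + 4β^4 = 27 − 23β^4.
So β^4 ≥ 12/23, giving β ≥ (12/23)^(1/4) ≈ 0.850.

0.850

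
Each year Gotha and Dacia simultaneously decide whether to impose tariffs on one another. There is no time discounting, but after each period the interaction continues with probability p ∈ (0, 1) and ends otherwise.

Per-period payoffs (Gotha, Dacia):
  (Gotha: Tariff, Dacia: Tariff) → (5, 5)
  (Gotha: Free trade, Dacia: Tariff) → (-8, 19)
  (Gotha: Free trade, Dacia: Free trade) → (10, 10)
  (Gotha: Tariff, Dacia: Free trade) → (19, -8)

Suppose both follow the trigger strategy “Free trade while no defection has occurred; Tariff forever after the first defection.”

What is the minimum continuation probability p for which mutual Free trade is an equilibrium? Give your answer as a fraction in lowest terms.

Expected cooperation value is 10 + p·10 + p²·10 + … = 10/(1−p); deviation gives 19 + p·5/(1−p).
10 ≥ 19(1−p) + 5p ⇒ 14p ≥ 9 ⇒ p ≥ 9/14.

9/14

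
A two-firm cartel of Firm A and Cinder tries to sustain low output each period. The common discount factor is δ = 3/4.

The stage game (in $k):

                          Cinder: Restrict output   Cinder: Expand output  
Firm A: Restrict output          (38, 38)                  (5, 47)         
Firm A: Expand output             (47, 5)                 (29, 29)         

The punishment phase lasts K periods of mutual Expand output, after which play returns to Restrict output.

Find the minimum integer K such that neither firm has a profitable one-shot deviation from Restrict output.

IC: δ(1−δ^K)/(1−δ) ≥ (47−38)/(38−29) = 1.
With δ = 3/4: need 1 − δ^K ≥ 1·(1−3/4)/(3/4), i.e. δ^K ≤ 0.6667.
Since (3/4)^1 = 0.7500 and (3/4)^2 = 0.5625, the smallest such K is 2.

2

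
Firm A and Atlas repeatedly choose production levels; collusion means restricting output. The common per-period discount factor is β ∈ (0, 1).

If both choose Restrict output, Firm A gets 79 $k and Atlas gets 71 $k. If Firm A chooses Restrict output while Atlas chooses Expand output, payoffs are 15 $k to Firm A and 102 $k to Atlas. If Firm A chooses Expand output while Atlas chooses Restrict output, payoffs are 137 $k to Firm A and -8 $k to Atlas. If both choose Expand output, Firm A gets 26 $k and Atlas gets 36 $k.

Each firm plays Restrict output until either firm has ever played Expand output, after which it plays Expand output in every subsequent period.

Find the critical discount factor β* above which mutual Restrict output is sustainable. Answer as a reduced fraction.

Firm A's threshold: (137−79)/(137−26) = 58/111.
Atlas's threshold: (102−71)/(102−36) = 31/66.
58/111 > 31/66, so Firm A binds and β* = 58/111.

58/111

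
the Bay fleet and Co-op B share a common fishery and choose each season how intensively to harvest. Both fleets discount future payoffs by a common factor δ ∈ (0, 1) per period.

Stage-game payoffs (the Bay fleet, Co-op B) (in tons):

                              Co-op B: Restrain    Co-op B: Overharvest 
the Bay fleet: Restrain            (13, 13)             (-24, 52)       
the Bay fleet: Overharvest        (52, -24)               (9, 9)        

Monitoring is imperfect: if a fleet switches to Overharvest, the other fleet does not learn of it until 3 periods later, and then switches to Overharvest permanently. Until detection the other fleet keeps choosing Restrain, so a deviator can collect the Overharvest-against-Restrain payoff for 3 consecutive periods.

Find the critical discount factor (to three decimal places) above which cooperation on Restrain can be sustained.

A deviator earns 52 for 3 periods, then 9 forever; cooperating earns 13 forever. Multiplying the IC by (1−δ):
13 ≥ 52(1−δ^3) + 9δ^3, so 43·δ^3 ≥ 39 and δ^3 ≥ 39/43.
δ ≥ (39/43)^(1/3) ≈ 0.968.

0.968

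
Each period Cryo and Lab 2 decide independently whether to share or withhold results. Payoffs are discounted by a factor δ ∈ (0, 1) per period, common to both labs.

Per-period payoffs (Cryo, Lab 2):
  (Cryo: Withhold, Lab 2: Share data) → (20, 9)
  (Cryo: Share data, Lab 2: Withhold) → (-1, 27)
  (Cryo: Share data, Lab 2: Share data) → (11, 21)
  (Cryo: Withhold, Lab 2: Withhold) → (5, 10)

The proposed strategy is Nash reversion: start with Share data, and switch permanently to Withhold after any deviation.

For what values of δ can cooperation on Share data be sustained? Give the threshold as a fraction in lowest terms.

Cryo: cooperation gives 11 each period; deviation gives 20 once then 5 forever.
  11/(1−δ) ≥ 20 + 5δ/(1−δ) ⇒ δ ≥ 9/15 = 3/5.
Lab 2: cooperation gives 21 each period; deviation gives 27 once then 10 forever.
  δ ≥ 6/17.
Both must hold, so the binding constraint is Cryo's: δ ≥ 3/5.

3/5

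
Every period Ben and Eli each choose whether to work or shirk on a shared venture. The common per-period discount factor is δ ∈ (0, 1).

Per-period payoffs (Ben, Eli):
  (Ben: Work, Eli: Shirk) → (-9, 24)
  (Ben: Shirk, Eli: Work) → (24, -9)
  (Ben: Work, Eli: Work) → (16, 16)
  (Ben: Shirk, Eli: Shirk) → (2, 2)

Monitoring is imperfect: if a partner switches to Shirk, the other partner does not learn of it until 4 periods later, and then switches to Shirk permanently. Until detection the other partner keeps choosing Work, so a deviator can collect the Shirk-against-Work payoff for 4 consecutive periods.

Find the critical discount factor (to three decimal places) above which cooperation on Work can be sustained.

0.777

A deviator earns 24 for 4 periods, then 2 forever; cooperating earns 16 forever. Multiplying the IC by (1−δ):
16 ≥ 24(1−δ^4) + 2δ^4, so 22·δ^4 ≥ 8 and δ^4 ≥ 4/11.
δ ≥ (4/11)^(1/4) ≈ 0.777.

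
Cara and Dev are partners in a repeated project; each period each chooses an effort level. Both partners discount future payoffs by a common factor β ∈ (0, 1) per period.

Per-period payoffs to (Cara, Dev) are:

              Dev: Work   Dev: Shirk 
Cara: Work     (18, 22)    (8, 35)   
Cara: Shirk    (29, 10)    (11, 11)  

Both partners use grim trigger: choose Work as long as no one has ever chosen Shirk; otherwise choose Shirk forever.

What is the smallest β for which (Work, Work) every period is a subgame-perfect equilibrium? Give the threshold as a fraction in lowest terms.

Cara: cooperation gives 18 each period; deviation gives 29 once then 11 forever.
  18/(1−β) ≥ 29 + 11β/(1−β) ⇒ β ≥ 11/18.
Dev: cooperation gives 22 each period; deviation gives 35 once then 11 forever.
  β ≥ 13/24.
Both must hold, so the binding constraint is Cara's: β ≥ 11/18.

11/18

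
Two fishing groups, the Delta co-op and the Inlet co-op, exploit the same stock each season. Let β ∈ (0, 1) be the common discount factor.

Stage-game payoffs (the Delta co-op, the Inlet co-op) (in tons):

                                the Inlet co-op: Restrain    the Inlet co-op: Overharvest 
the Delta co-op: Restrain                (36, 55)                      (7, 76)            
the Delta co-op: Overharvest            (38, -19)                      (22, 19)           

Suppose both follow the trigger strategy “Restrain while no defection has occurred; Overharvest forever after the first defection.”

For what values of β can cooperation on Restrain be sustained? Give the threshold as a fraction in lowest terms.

7/19

the Delta co-op: cooperation gives 36 each period; deviation gives 38 once then 22 forever.
  36/(1−β) ≥ 38 + 22β/(1−β) ⇒ β ≥ 2/16 = 1/8.
the Inlet co-op: cooperation gives 55 each period; deviation gives 76 once then 19 forever.
  β ≥ 21/57 = 7/19.
Both must hold, so the binding constraint is the Inlet co-op's: β ≥ 7/19.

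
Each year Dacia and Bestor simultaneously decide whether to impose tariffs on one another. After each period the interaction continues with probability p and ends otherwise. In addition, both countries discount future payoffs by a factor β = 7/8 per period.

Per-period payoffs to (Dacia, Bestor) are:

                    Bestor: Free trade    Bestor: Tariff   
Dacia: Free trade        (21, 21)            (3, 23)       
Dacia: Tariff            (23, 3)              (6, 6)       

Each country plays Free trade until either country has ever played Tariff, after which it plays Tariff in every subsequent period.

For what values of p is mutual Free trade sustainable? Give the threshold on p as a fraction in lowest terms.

16/119

Expected continuation weight on next period's payoff is β·p = 7/8·p, which plays the role of the discount factor.
Cooperation requires 7/8·p ≥ (23−21)/(23−6) = 2/17, hence p ≥ 16/119.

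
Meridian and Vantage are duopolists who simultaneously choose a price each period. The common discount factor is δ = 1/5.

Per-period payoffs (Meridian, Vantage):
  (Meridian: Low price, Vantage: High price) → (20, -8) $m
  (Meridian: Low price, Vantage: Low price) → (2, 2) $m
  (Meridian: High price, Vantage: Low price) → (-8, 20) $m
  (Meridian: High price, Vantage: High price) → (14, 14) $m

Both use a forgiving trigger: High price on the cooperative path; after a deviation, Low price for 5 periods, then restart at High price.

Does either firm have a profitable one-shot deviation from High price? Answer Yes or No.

Yes

IC: δ+…+δ^5 ≥ (20−14)/(14−2) = 1/2.
At δ = 1/5: partial sum = 0.2499 < 0.5000. Cooperation not sustainable.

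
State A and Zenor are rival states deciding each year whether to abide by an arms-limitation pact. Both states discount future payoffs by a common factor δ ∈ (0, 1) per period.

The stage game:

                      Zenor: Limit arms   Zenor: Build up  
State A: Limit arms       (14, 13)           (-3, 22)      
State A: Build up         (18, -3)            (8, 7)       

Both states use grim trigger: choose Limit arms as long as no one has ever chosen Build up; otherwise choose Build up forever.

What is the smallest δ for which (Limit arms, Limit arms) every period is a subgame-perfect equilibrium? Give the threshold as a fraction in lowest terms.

3/5

State A's threshold: (18−14)/(18−8) = 2/5.
Zenor's threshold: (22−13)/(22−7) = 3/5.
2/5 < 3/5, so Zenor binds and δ* = 3/5.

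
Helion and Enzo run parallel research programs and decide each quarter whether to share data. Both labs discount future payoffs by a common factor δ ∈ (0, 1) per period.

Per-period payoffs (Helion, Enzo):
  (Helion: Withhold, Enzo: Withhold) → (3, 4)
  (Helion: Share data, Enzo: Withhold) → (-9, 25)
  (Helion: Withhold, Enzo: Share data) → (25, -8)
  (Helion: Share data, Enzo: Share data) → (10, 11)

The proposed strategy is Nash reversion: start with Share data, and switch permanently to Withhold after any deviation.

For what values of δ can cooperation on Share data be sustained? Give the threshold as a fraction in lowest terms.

For Helion: deviation gain 25−10 = 15, per-period punishment loss 10−3 = 7. IC gives δ ≥ 15/22.
For Enzo: gain 14, loss 7 per period, so δ ≥ 14/21 = 2/3.
The tighter constraint is Helion's, so cooperation needs δ ≥ 15/22.

15/22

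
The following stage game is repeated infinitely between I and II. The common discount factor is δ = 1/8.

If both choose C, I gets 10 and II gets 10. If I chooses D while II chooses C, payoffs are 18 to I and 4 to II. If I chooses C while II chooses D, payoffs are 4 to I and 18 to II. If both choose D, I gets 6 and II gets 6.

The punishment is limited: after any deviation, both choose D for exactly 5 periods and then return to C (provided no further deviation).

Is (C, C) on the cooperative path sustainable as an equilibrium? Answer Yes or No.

No

IC: δ+…+δ^5 ≥ (18−10)/(10−6) = 2.
At δ = 1/8: partial sum = 0.1429 < 2.0000. Cooperation not sustainable.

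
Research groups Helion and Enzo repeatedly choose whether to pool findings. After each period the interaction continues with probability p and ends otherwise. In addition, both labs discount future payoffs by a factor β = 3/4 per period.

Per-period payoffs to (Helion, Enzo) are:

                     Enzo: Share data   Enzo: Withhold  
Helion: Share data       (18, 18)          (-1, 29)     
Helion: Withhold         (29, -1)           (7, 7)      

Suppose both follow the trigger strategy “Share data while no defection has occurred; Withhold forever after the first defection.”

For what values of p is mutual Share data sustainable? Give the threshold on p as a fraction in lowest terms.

With continuation probability p and discount β, the effective per-period discount factor is βp.
Grim-trigger IC: βp ≥ (29−18)/(29−7) = 1/2.
So p ≥ (1/2)/(3/4) = 2/3.

2/3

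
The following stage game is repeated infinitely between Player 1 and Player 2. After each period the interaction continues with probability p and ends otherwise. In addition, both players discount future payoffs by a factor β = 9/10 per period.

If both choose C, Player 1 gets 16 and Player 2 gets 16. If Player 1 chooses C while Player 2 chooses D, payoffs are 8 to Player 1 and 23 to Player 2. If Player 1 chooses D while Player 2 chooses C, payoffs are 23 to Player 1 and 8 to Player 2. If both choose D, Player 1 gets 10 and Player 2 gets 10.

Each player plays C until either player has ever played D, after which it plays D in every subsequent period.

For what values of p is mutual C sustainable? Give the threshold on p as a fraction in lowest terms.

Expected continuation weight on next period's payoff is β·p = 9/10·p, which plays the role of the discount factor.
Cooperation requires 9/10·p ≥ (23−16)/(23−10) = 7/13, hence p ≥ 70/117.

70/117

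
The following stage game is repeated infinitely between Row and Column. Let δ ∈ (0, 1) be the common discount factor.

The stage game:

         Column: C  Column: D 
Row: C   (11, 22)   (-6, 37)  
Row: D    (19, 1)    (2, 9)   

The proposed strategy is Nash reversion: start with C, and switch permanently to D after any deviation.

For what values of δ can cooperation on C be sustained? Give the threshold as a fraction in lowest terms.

For Row: deviation gain 19−11 = 8, per-period punishment loss 11−2 = 9. IC gives δ ≥ 8/17.
For Column: gain 15, loss 13 per period, so δ ≥ 15/28.
The tighter constraint is Column's, so cooperation needs δ ≥ 15/28.

15/28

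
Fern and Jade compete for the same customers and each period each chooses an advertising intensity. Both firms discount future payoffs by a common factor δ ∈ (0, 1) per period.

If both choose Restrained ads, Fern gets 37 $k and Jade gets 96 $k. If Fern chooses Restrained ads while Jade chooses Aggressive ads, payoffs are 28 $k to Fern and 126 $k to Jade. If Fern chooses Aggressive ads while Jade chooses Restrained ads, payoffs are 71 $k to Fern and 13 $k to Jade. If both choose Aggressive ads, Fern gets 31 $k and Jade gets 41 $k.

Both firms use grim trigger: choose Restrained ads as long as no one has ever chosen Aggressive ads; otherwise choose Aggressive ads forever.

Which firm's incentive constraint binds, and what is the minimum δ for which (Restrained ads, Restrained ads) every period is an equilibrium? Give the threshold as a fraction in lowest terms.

For Fern: deviation gain 71−37 = 34, per-period punishment loss 37−31 = 6. IC gives δ ≥ 34/40 = 17/20.
For Jade: gain 30, loss 55 per period, so δ ≥ 30/85 = 6/17.
The tighter constraint is Fern's, so cooperation needs δ ≥ 17/20.

Fern; δ ≥ 17/20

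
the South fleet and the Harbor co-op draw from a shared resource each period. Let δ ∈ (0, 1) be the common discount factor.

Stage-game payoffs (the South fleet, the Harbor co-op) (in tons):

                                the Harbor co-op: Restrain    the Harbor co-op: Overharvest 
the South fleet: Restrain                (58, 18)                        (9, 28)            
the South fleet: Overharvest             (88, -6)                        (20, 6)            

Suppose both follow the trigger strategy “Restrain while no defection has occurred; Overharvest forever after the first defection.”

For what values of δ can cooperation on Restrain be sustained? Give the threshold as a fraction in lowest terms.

5/11

For the South fleet: deviation gain 88−58 = 30, per-period punishment loss 58−20 = 38. IC gives δ ≥ 30/68 = 15/34.
For the Harbor co-op: gain 10, loss 12 per period, so δ ≥ 10/22 = 5/11.
The tighter constraint is the Harbor co-op's, so cooperation needs δ ≥ 5/11.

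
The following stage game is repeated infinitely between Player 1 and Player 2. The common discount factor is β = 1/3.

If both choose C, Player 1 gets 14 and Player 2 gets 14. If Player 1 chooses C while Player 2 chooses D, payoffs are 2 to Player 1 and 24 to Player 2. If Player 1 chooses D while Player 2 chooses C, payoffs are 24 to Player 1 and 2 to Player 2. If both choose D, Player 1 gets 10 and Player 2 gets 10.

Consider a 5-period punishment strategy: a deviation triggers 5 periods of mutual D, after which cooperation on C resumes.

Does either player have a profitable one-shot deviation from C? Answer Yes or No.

IC: β+…+β^5 ≥ (24−14)/(14−10) = 5/2.
At β = 1/3: partial sum = 0.4979 < 2.5000. Cooperation not sustainable.

Yes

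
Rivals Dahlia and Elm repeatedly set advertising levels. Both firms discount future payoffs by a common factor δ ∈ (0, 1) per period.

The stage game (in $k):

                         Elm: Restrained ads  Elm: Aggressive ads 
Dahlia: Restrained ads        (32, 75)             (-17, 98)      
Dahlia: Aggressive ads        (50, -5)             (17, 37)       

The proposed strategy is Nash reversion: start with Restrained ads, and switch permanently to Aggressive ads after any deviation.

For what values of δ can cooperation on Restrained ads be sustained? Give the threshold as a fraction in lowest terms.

6/11

Dahlia: cooperation gives 32 each period; deviation gives 50 once then 17 forever.
  32/(1−δ) ≥ 50 + 17δ/(1−δ) ⇒ δ ≥ 18/33 = 6/11.
Elm: cooperation gives 75 each period; deviation gives 98 once then 37 forever.
  δ ≥ 23/61.
Both must hold, so the binding constraint is Dahlia's: δ ≥ 6/11.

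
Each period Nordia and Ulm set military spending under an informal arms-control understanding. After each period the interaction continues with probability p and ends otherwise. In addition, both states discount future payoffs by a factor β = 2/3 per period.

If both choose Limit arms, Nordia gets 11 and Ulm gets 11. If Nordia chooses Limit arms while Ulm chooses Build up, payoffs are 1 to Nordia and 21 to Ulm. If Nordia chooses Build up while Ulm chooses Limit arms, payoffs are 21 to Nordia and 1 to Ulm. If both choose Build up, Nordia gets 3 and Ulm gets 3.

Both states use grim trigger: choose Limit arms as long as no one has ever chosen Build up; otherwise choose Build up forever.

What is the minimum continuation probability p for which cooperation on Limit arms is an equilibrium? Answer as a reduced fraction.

5/6

With continuation probability p and discount β, the effective per-period discount factor is βp.
Grim-trigger IC: βp ≥ (21−11)/(21−3) = 5/9.
So p ≥ (5/9)/(2/3) = 5/6.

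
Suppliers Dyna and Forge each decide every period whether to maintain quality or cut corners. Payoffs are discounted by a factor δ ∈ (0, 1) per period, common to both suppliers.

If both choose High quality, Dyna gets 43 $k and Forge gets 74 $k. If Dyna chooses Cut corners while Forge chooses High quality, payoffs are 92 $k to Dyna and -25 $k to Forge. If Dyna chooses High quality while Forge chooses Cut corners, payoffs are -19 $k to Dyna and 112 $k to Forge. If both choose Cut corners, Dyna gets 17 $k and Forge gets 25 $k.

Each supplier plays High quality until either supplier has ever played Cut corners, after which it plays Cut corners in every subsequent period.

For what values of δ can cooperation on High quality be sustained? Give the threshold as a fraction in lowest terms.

49/75

Dyna's threshold: (92−43)/(92−17) = 49/75.
Forge's threshold: (112−74)/(112−25) = 38/87.
49/75 > 38/87, so Dyna binds and δ* = 49/75.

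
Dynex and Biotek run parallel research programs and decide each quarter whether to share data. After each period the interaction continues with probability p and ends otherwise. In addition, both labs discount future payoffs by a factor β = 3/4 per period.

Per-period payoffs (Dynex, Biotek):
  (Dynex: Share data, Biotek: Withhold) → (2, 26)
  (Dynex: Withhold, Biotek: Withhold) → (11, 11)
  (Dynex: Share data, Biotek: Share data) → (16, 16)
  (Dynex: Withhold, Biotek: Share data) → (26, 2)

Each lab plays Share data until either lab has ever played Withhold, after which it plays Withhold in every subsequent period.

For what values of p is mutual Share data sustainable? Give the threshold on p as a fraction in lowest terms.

With continuation probability p and discount β, the effective per-period discount factor is βp.
Grim-trigger IC: βp ≥ (26−16)/(26−11) = 2/3.
So p ≥ (2/3)/(3/4) = 8/9.

8/9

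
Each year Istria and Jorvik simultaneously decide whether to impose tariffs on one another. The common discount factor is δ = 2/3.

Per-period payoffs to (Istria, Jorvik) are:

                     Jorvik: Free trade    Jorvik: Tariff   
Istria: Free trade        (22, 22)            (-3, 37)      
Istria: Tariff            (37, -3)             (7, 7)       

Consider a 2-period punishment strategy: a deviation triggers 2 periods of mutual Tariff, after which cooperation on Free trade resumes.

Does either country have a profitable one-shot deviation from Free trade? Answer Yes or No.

Comparing payoff streams over the 3 periods until play realigns: cooperate → 22(1+δ+…+δ^2); deviate → 37 + 7(δ+…+δ^2).
Cooperation is sustained iff (22−7)(δ+…+δ^2) ≥ 37−22.
δ+…+δ^2 = 2/3·(1−(2/3)^2)/(1−2/3) = 1.1111, and (37−22)/(22−7) = 1.0000.
1.1111 ≥ 1.0000, so cooperation is sustainable.

No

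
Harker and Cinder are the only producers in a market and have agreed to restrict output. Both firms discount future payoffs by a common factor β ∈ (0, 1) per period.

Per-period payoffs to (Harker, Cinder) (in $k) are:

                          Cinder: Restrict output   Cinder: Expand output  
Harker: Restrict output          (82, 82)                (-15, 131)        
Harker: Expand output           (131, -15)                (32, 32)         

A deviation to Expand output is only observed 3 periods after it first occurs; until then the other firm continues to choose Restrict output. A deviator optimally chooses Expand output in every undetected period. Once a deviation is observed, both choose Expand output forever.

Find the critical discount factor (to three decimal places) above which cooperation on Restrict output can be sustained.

The best deviation is to choose Expand output for all 3 undetected periods, earning 131 each, then 32 forever once detected.
Deviation value: 131(1−β^3)/(1−β) + 32β^3/(1−β); cooperation value: 82/(1−β).
IC: 82 ≥ 131(1−β^3) + 32β^3 = 131 − 99β^3.
So β^3 ≥ 49/99, giving β ≥ (49/99)^(1/3) ≈ 0.791.

0.791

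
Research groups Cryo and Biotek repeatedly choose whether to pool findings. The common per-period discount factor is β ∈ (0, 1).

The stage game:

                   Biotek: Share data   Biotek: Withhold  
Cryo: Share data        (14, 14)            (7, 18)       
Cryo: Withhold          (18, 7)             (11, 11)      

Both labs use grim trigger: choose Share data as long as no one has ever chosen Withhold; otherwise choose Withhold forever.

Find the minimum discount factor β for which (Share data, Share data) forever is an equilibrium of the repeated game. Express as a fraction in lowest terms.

14/(1−β) ≥ 18 + 11β/(1−β)
14 ≥ 18 − 7β
β ≥ 4/7.

4/7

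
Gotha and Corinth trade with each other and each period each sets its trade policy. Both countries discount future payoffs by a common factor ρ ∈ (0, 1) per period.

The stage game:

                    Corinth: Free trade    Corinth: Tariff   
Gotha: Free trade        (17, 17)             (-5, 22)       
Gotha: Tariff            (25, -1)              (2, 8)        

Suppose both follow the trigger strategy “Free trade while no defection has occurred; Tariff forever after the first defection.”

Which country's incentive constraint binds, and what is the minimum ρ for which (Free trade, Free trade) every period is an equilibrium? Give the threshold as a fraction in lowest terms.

Corinth; ρ ≥ 5/14

Gotha's threshold: (25−17)/(25−2) = 8/23.
Corinth's threshold: (22−17)/(22−8) = 5/14.
8/23 < 5/14, so Corinth binds and ρ* = 5/14.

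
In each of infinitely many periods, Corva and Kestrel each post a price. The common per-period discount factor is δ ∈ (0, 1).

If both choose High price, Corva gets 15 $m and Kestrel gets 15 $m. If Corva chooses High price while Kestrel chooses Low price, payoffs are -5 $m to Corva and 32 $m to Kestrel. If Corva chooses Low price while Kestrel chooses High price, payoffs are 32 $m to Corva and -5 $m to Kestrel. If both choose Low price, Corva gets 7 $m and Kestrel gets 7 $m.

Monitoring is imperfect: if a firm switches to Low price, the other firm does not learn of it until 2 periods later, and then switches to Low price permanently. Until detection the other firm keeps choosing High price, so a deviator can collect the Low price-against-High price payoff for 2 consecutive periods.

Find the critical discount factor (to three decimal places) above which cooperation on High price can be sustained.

0.825

Deviating for the 2 undetected periods gains 32−15 = 17 per period over cooperation, then loses 15−7 = 8 per period forever once punishment starts.
Gain: 17(1 + δ + … + δ^1); loss: 8·δ^2/(1−δ).
No profitable deviation ⇔ 17(1−δ^2) ≤ 8·δ^2, i.e. δ^2 ≥ 17/(17+8) = 17/25.
Hence δ ≥ (17/25)^(1/2) ≈ 0.825.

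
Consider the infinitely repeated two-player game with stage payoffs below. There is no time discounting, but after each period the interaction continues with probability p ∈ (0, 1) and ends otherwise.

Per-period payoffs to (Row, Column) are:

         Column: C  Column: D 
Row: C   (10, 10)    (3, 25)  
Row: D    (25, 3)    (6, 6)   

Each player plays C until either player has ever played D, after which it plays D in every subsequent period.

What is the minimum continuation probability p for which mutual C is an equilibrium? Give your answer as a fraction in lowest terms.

15/19

Expected cooperation value is 10 + p·10 + p²·10 + … = 10/(1−p); deviation gives 25 + p·6/(1−p).
10 ≥ 25(1−p) + 6p ⇒ 19p ≥ 15 ⇒ p ≥ 15/19.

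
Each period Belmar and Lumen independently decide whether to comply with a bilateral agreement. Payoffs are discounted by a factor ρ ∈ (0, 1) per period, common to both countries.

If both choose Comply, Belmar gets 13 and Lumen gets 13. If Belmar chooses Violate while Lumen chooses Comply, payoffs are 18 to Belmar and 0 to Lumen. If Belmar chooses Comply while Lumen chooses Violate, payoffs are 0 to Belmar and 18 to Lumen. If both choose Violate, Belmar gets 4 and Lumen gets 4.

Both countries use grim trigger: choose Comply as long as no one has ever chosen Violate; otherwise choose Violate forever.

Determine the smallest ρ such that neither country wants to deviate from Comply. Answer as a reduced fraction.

13/(1−ρ) ≥ 18 + 4ρ/(1−ρ)
13 ≥ 18 − 14ρ
ρ ≥ 5/14.

5/14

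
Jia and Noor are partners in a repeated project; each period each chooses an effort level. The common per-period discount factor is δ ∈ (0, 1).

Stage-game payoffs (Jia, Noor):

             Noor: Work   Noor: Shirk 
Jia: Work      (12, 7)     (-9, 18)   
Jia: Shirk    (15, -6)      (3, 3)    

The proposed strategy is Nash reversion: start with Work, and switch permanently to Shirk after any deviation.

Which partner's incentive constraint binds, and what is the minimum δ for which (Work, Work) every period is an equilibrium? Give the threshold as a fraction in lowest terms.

Jia: cooperation gives 12 each period; deviation gives 15 once then 3 forever.
  12/(1−δ) ≥ 15 + 3δ/(1−δ) ⇒ δ ≥ 3/12 = 1/4.
Noor: cooperation gives 7 each period; deviation gives 18 once then 3 forever.
  δ ≥ 11/15.
Both must hold, so the binding constraint is Noor's: δ ≥ 11/15.

Noor; δ ≥ 11/15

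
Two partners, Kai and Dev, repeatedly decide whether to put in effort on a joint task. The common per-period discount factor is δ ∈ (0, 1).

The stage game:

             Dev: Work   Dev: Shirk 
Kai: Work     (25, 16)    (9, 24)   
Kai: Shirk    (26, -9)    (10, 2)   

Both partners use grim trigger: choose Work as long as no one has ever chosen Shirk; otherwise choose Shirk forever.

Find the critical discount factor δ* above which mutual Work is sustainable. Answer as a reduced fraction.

4/11

Kai: cooperation gives 25 each period; deviation gives 26 once then 10 forever.
  25/(1−δ) ≥ 26 + 10δ/(1−δ) ⇒ δ ≥ 1/16.
Dev: cooperation gives 16 each period; deviation gives 24 once then 2 forever.
  δ ≥ 8/22 = 4/11.
Both must hold, so the binding constraint is Dev's: δ ≥ 4/11.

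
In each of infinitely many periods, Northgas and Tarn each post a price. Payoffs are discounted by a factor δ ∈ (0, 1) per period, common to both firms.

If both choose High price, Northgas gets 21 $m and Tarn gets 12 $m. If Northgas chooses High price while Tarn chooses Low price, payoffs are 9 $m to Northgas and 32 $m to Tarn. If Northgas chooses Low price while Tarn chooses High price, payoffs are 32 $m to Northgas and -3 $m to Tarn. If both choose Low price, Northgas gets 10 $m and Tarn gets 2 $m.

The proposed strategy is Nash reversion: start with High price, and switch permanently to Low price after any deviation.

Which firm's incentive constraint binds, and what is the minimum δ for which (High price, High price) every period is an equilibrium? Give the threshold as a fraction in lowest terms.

Tarn; δ ≥ 2/3

Northgas's threshold: (32−21)/(32−10) = 1/2.
Tarn's threshold: (32−12)/(32−2) = 2/3.
1/2 < 2/3, so Tarn binds and δ* = 2/3.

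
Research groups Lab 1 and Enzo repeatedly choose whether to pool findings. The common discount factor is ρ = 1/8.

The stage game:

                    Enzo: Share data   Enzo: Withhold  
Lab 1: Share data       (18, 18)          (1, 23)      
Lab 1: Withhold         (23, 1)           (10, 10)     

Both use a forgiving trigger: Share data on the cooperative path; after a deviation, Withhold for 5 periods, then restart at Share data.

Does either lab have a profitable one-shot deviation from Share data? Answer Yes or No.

IC: ρ+…+ρ^5 ≥ (23−18)/(18−10) = 5/8.
At ρ = 1/8: partial sum = 0.1429 < 0.6250. Cooperation not sustainable.

Yes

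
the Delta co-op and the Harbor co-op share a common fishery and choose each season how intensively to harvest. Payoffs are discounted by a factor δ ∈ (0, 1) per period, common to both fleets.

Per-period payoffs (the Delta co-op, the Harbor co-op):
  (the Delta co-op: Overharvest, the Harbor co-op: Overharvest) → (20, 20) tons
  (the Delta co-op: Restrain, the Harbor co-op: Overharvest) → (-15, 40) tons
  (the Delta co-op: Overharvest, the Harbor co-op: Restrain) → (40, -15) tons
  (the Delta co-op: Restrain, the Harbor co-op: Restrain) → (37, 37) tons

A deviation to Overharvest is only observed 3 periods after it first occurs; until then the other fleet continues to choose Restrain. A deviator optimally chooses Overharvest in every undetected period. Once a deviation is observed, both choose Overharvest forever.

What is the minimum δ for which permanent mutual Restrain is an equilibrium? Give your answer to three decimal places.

Deviating for the 3 undetected periods gains 40−37 = 3 per period over cooperation, then loses 37−20 = 17 per period forever once punishment starts.
Gain: 3(1 + δ + … + δ^2); loss: 17·δ^3/(1−δ).
No profitable deviation ⇔ 3(1−δ^3) ≤ 17·δ^3, i.e. δ^3 ≥ 3/(3+17) = 3/20.
Hence δ ≥ (3/20)^(1/3) ≈ 0.531.

0.531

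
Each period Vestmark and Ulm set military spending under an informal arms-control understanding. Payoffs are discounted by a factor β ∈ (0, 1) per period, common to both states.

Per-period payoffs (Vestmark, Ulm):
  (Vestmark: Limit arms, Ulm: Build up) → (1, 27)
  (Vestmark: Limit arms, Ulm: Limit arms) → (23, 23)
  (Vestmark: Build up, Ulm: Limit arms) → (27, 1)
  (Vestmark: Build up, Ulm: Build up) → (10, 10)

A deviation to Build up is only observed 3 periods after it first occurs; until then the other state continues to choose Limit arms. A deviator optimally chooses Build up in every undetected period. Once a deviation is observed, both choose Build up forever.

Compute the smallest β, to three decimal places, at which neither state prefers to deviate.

A deviator earns 27 for 3 periods, then 10 forever; cooperating earns 23 forever. Multiplying the IC by (1−β):
23 ≥ 27(1−β^3) + 10β^3, so 17·β^3 ≥ 4 and β^3 ≥ 4/17.
β ≥ (4/17)^(1/3) ≈ 0.617.

0.617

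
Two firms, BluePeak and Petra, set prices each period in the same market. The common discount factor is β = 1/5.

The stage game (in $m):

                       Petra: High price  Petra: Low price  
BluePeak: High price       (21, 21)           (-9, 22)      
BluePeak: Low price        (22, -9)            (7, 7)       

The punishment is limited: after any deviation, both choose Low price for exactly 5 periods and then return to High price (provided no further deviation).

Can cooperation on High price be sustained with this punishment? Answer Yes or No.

Yes

A one-shot deviation gives 22 now, then 7 for 5 periods, then back to 21.
Gain from deviating: (22−21) today; loss: (21−7) in each of the next 5 periods.
No-deviation condition: (21−7)(β+…+β^5) ≥ 22−21, i.e. β+…+β^5 ≥ 1/14.
At β = 1/5: β+…+β^5 = 0.2499 ≥ 0.0714.
So cooperation is sustainable.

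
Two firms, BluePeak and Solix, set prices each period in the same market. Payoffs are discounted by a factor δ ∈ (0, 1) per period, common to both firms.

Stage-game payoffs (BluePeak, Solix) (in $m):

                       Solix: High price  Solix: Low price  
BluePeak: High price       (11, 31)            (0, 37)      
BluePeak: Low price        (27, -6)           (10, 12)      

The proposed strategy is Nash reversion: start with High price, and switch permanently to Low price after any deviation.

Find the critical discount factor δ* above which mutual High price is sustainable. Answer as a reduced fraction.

BluePeak's threshold: (27−11)/(27−10) = 16/17.
Solix's threshold: (37−31)/(37−12) = 6/25.
16/17 > 6/25, so BluePeak binds and δ* = 16/17.

16/17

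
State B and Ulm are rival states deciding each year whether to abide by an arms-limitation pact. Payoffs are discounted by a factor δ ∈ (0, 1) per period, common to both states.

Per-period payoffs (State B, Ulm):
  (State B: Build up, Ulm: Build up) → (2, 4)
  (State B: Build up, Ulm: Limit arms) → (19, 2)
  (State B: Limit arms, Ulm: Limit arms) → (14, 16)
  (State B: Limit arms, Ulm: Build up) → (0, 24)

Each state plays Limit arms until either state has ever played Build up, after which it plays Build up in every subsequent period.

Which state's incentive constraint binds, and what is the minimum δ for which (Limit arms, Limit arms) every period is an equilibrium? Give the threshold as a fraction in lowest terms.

Ulm; δ ≥ 2/5

State B's threshold: (19−14)/(19−2) = 5/17.
Ulm's threshold: (24−16)/(24−4) = 2/5.
5/17 < 2/5, so Ulm binds and δ* = 2/5.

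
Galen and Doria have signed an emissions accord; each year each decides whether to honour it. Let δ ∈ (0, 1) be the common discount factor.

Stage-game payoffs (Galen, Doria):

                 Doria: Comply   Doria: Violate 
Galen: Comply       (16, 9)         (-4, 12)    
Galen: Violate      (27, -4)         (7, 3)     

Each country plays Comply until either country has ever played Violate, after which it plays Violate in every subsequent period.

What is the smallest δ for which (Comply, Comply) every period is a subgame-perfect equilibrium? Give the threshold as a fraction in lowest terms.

11/20

Galen: cooperation gives 16 each period; deviation gives 27 once then 7 forever.
  16/(1−δ) ≥ 27 + 7δ/(1−δ) ⇒ δ ≥ 11/20.
Doria: cooperation gives 9 each period; deviation gives 12 once then 3 forever.
  δ ≥ 3/9 = 1/3.
Both must hold, so the binding constraint is Galen's: δ ≥ 11/20.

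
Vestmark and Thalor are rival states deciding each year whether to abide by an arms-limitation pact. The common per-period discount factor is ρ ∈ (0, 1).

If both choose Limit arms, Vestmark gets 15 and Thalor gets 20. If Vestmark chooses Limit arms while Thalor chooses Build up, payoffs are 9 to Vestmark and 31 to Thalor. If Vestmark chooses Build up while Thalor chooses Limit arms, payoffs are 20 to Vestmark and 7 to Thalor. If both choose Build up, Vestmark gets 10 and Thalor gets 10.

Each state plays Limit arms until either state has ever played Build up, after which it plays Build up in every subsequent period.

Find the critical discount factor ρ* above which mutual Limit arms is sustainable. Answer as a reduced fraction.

Vestmark: cooperation gives 15 each period; deviation gives 20 once then 10 forever.
  15/(1−ρ) ≥ 20 + 10ρ/(1−ρ) ⇒ ρ ≥ 5/10 = 1/2.
Thalor: cooperation gives 20 each period; deviation gives 31 once then 10 forever.
  ρ ≥ 11/21.
Both must hold, so the binding constraint is Thalor's: ρ ≥ 11/21.

11/21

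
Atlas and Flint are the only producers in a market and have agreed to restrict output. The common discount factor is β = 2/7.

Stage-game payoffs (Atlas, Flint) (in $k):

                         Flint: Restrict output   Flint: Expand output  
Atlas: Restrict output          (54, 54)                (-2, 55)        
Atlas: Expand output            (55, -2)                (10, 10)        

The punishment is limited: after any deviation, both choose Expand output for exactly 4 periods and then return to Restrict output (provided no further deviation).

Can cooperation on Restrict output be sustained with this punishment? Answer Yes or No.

IC: β+…+β^4 ≥ (55−54)/(54−10) = 1/44.
At β = 2/7: partial sum = 0.3973 ≥ 0.0227. Cooperation sustainable.

Yes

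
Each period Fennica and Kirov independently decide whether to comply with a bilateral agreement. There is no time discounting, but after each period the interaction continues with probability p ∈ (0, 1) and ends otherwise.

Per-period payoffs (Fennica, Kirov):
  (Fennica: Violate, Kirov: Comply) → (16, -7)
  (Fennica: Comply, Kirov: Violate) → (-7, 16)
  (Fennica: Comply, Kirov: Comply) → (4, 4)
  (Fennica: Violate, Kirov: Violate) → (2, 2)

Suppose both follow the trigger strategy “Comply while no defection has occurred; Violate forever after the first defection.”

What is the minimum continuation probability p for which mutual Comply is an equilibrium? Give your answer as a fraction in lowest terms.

Expected cooperation value is 4 + p·4 + p²·4 + … = 4/(1−p); deviation gives 16 + p·2/(1−p).
4 ≥ 16(1−p) + 2p ⇒ 14p ≥ 12 ⇒ p ≥ 12/14 = 6/7.

6/7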